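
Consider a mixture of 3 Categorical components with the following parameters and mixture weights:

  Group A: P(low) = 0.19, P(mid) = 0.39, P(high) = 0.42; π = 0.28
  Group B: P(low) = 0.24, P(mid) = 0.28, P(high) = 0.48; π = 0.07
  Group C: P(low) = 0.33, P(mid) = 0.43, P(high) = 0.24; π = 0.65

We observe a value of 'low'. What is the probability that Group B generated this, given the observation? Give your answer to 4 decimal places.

0.0591

P(component k | x) = P(Z=k)·f_k(x) / marginal(x), where marginal(x) = Σ_j P(Z=j)·f_j(x).
Evaluate each component's likelihood at the observed value:
  L_A = 0.19
  L_B = 0.24
  L_C = 0.33
Prior × likelihood for each component:
  P(Z=A)·L_A = 0.28 × 0.19 = 0.0532
  P(Z=B)·L_B = 0.07 × 0.24 = 0.0168
  P(Z=C)·L_C = 0.65 × 0.33 = 0.2145
Normaliser: 0.0532 + 0.0168 + 0.2145 = 0.2845
Responsibility of Group B: 0.0168 / 0.2845 ≈ 0.0591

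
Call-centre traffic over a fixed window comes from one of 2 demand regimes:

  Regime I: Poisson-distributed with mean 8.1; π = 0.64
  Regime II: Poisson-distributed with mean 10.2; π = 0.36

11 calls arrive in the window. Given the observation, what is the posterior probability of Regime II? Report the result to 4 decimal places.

0.4652

P(component k | x) = w_k·f_k(x) / marginal(x), where marginal(x) = Σ_j w_j·f_j(x).
Component likelihoods at x = 11 calls:
  f_I = 0.0748849
  f_II = 0.115782
Unnormalised posteriors:
  w_I·f_I = 0.64 × 0.0748849 = 0.0479263
  w_II·f_II = 0.36 × 0.115782 = 0.0416817
Marginal: 0.0479263 + 0.0416817 = 0.089608
P(Regime II | the observation) = 0.0416817 / 0.089608 ≈ 0.4652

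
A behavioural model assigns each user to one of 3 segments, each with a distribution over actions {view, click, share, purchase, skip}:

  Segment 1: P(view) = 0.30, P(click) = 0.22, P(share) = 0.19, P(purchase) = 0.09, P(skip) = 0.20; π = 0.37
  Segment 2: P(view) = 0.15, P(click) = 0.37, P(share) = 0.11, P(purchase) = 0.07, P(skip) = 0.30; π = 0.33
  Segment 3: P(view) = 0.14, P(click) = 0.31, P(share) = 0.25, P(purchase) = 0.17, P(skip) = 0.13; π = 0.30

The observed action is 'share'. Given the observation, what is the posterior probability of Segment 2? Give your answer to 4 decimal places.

0.1999

Apply Bayes' rule: the posterior for each component is proportional to its prior times its likelihood at x.
Categorical probabilities:
  f_1 = 0.19
  f_2 = 0.11
  f_3 = 0.25
Unnormalised posteriors:
  P(Z=1)·f_1 = 0.37 × 0.19 = 0.0703
  P(Z=2)·f_2 = 0.33 × 0.11 = 0.0363
  P(Z=3)·f_3 = 0.30 × 0.25 = 0.075
Denominator: 0.0703 + 0.0363 + 0.075 = 0.1816
Responsibility of Segment 2: 0.0363 / 0.1816 ≈ 0.1999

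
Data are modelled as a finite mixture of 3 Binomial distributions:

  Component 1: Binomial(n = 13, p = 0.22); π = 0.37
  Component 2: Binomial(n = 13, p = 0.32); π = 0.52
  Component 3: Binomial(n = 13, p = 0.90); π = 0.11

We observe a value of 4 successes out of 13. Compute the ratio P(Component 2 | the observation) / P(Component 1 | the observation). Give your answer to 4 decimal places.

1.8300

The posterior odds equal the prior odds times the likelihood ratio: (π_i/π_j)·(f_i(x)/f_j(x)).
Evaluate each component's likelihood at the observed value:
  p_1 = 0.178998
  p_2 = 0.23307
  p_3 = 4.69111e-07
Odds = (0.52/0.37) × (0.23307/0.178998) = 1.40541 × 1.30208 ≈ 1.8300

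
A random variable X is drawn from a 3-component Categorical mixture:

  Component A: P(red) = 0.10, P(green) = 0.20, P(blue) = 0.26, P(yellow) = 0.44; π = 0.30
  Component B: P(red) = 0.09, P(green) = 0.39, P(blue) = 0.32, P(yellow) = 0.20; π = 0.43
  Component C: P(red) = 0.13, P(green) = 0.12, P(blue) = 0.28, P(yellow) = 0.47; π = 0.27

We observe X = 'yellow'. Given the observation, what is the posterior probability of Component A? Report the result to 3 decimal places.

P(component k | x) = π_k·f_k(x) / marginal(x), where marginal(x) = Σ_j π_j·f_j(x).
Evaluate each component's likelihood at the observed value:
  L_A = P(yellow | comp) = 0.44
  L_B = P(yellow | comp) = 0.20
  L_C = P(yellow | comp) = 0.47
Weight by the priors:
  π_A·L_A = 0.30 × 0.44 = 0.132
  π_B·L_B = 0.43 × 0.2 = 0.086
  π_C·L_C = 0.27 × 0.47 = 0.1269
Normaliser: 0.132 + 0.086 + 0.1269 = 0.3449
Responsibility of Component A: 0.132 / 0.3449 ≈ 0.383

0.383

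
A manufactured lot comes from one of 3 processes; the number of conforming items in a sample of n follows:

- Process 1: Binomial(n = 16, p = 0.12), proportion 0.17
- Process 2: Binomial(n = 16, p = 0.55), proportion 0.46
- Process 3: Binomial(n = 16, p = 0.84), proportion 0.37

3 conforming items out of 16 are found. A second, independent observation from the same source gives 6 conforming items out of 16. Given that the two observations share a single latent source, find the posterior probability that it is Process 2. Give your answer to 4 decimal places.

0.3256

The responsibility of component k is P(Z=k) f_k(x) divided by Σ_j P(Z=j) f_j(x).
Since both observations come from the same component, the likelihood for component k is f_k(x₁)·f_k(x₂).
  p_1 = [C(16,3)·0.12^3·0.88^13 = 560·0.001728·0.189791 = 0.183657] × [0.00665945] = 0.00122305
  p_2 = [C(16,3)·0.55^3·0.45^13 = 560·0.166375·3.10286e-05 = 0.00289094] × [0.0754789] = 0.000218205
  p_3 = [C(16,3)·0.84^3·0.16^13 = 560·0.592704·4.5036e-11 = 1.49481e-08] × [3.09314e-05] = 4.62365e-13
Unnormalised posteriors:
  P(Z=1)·p_1 = 0.17 × 0.00122305 = 0.000207919
  P(Z=2)·p_2 = 0.46 × 0.000218205 = 0.000100374
  P(Z=3)·p_3 = 0.37 × 4.62365e-13 = 1.71075e-13
Normaliser: 0.000207919 + 0.000100374 + 1.71075e-13 = 0.000308293
Responsibility of Process 2: 0.000100374 / 0.000308293 ≈ 0.3256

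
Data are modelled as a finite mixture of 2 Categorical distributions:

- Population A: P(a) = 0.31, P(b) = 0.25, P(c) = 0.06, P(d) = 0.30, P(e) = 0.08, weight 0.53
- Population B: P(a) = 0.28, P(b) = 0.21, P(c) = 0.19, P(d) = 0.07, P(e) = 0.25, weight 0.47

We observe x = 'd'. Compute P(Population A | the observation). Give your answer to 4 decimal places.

Apply Bayes' rule: the posterior for each component is proportional to its prior times its likelihood at x.
Component likelihoods at x = 'd':
  f_A = P(d | comp) = 0.30
  f_B = P(d | comp) = 0.07
Prior × likelihood for each component:
  P(Z=A)·f_A = 0.53 × 0.3 = 0.159
  P(Z=B)·f_B = 0.47 × 0.07 = 0.0329
Evidence: 0.159 + 0.0329 = 0.1919
P(Population A | data) = 0.159 / 0.1919 ≈ 0.8286

0.8286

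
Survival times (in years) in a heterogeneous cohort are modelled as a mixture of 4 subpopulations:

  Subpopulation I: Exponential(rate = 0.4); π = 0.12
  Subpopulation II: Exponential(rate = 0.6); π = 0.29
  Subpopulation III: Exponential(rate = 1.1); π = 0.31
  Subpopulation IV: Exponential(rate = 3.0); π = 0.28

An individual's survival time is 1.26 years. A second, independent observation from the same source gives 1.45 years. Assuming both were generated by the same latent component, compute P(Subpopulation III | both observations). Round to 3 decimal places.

Apply Bayes' rule: the posterior for each component is proportional to its prior times its likelihood at x.
Since both observations come from the same component, the likelihood for component k is f_k(x₁)·f_k(x₂).
  p_I = [0.241644] × [0.223959] = 0.0541184
  p_II = [0.281725] × [0.251371] = 0.0708174
  p_III = [0.275081] × [0.223199] = 0.0613979
  p_IV = [0.0684681] × [0.0387204] = 0.00265111
Multiply by the mixture weights:
  w_I·p_I = 0.12 × 0.0541184 = 0.00649421
  w_II·p_II = 0.29 × 0.0708174 = 0.020537
  w_III·p_III = 0.31 × 0.0613979 = 0.0190333
  w_IV·p_IV = 0.28 × 0.00265111 = 0.000742312
Sum: 0.00649421 + 0.020537 + 0.0190333 + 0.000742312 = 0.0468069
So the posterior for Subpopulation III is 0.0190333 / 0.0468069 ≈ 0.407.

0.407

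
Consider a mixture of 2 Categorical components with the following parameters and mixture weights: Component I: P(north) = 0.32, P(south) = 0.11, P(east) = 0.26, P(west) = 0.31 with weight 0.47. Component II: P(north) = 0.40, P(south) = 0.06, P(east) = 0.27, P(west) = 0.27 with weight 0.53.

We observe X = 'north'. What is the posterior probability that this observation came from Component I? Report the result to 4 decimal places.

P(component k | x) = π_k·f_k(x) / marginal(x), where marginal(x) = Σ_j π_j·f_j(x).
Evaluate each component's likelihood at the observed value:
  f_I = P(north | comp) = 0.32
  f_II = P(north | comp) = 0.40
Unnormalised posteriors:
  π_I·f_I = 0.47 × 0.32 = 0.1504
  π_II·f_II = 0.53 × 0.4 = 0.212
Denominator: 0.1504 + 0.212 = 0.3624
So the posterior for Component I is 0.1504 / 0.3624 ≈ 0.4150.

0.4150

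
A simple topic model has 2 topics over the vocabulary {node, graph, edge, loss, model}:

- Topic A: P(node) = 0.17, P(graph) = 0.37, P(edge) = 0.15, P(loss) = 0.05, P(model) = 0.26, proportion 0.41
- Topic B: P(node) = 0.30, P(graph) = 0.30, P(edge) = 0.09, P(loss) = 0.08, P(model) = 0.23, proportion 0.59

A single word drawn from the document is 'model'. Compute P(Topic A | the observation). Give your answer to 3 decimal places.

Posterior ∝ prior × likelihood, so P(k | x) ∝ P(Z=k) f_k(x); normalise over all components.
Component likelihoods at x = 'model':
  L_A = P(model | comp) = 0.26
  L_B = P(model | comp) = 0.23
Unnormalised posteriors:
  P(Z=A)·L_A = 0.41 × 0.26 = 0.1066
  P(Z=B)·L_B = 0.59 × 0.23 = 0.1357
Normaliser: 0.1066 + 0.1357 = 0.2423
So the posterior for Topic A is 0.1066 / 0.2423 ≈ 0.440.

0.440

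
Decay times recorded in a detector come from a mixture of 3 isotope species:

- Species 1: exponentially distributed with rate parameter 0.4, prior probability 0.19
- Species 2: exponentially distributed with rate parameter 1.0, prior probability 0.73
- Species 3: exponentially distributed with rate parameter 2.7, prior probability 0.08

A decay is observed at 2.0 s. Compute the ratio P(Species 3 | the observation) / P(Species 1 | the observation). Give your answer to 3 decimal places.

0.029

Only the two components matter; the odds are (π_i f_i(x)) / (π_j f_j(x)).
Evaluate each component's likelihood at the observed value:
  f_1 = 0.4·e^(−0.4·2.0) = 0.4·e^(−0.8000) = 0.179732
  f_2 = 1.0·e^(−1.0·2.0) = 1.0·e^(−2.0000) = 0.135335
  f_3 = 2.7·e^(−2.7·2.0) = 2.7·e^(−5.4000) = 0.0121948
0.000975581 / 0.034149 ≈ 0.029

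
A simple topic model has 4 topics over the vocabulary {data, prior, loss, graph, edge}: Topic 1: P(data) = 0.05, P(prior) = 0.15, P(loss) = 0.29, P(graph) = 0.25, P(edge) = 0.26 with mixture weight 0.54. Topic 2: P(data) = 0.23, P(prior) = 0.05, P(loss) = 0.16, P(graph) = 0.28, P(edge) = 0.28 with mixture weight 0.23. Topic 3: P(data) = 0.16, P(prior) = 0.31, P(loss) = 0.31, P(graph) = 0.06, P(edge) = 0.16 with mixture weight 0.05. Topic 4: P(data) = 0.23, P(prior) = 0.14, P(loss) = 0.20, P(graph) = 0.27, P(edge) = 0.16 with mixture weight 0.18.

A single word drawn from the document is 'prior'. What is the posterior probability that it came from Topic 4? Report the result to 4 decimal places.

The responsibility of component k is π_k f_k(x) divided by Σ_j π_j f_j(x).
Evaluate each component's likelihood at the observed value:
  f_1 = P(prior | comp) = 0.15
  f_2 = P(prior | comp) = 0.05
  f_3 = P(prior | comp) = 0.31
  f_4 = P(prior | comp) = 0.14
Prior × likelihood for each component:
  π_1·f_1 = 0.54 × 0.15 = 0.081
  π_2·f_2 = 0.23 × 0.05 = 0.0115
  π_3·f_3 = 0.05 × 0.31 = 0.0155
  π_4·f_4 = 0.18 × 0.14 = 0.0252
Normaliser: 0.081 + 0.0115 + 0.0155 + 0.0252 = 0.1332
P(Topic 4 | the observation) ≈ 0.1892

0.1892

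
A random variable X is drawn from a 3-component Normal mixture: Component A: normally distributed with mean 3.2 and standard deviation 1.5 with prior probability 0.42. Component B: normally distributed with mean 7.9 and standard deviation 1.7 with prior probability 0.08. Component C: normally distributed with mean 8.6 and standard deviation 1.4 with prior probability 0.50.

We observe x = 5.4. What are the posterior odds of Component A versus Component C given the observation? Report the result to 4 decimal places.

Posterior odds = (π_i f_i(x)) / (π_j f_j(x)); the normalising sum cancels.
Evaluate each component's likelihood at the observed value:
  p_A = 0.0907217
  p_B = 0.0795888
  p_C = 0.0209073
Posterior odds = (π_A·p_A) / (π_C·p_C) = (0.42·0.0907217) / (0.50·0.0209073) = 0.0381031 / 0.0104537 ≈ 3.6450

3.6450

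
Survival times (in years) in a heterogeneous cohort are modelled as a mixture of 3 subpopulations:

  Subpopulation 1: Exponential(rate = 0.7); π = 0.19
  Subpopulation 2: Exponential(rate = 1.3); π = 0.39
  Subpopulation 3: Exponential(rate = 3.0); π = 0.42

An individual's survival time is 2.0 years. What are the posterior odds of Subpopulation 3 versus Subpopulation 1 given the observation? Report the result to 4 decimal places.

Posterior odds = (P(Z=i) f_i(x)) / (P(Z=j) f_j(x)); the normalising sum cancels.
Exponential densities:
  f_1 = 0.7·e^(−0.7·2.0) = 0.7·e^(−1.4000) = 0.172618
  f_2 = 1.3·e^(−1.3·2.0) = 1.3·e^(−2.6000) = 0.0965557
  f_3 = 3.0·e^(−3.0·2.0) = 3.0·e^(−6.0000) = 0.00743626
0.00312323 / 0.0327974 ≈ 0.0952

0.0952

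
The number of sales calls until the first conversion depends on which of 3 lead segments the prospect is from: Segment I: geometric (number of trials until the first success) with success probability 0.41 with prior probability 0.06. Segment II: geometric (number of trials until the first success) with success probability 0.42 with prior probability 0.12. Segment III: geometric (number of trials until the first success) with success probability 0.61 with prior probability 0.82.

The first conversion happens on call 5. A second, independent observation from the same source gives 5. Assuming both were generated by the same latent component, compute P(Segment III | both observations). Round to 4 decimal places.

By Bayes' theorem, P(k | x) = w_k f_k(x) / Σ_j w_j f_j(x).
Since both observations come from the same component, the likelihood for component k is f_k(x₁)·f_k(x₂).
  L_I = [0.0496812] × [0.0496812] = 0.00246822
  L_II = [0.0475293] × [0.0475293] = 0.00225903
  L_III = [0.014112] × [0.014112] = 0.000199148
Prior × likelihood for each component:
  w_I·L_I = 0.06 × 0.00246822 = 0.000148093
  w_II·L_II = 0.12 × 0.00225903 = 0.000271084
  w_III·L_III = 0.82 × 0.000199148 = 0.000163302
Marginal: 0.000148093 + 0.000271084 + 0.000163302 = 0.000582479
Responsibility of Segment III: 0.000163302 / 0.000582479 ≈ 0.2804

0.2804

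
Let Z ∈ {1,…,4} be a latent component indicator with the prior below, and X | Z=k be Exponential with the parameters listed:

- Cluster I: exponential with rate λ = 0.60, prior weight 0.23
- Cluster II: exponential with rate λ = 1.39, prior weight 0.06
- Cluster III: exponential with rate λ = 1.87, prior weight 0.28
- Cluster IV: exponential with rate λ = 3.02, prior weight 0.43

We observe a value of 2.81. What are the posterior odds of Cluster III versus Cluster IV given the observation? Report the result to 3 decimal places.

10.208

Posterior odds = (π_i f_i(x)) / (π_j f_j(x)); the normalising sum cancels.
Evaluate each component's likelihood at the observed value:
  L_I = 0.60·e^(−0.60·2.81) = 0.60·e^(−1.6860) = 0.111155
  L_II = 1.39·e^(−1.39·2.81) = 1.39·e^(−3.9059) = 0.0279707
  L_III = 1.87·e^(−1.87·2.81) = 1.87·e^(−5.2547) = 0.00976685
  L_IV = 3.02·e^(−3.02·2.81) = 3.02·e^(−8.4862) = 0.000623013
0.00273472 / 0.000267896 ≈ 10.208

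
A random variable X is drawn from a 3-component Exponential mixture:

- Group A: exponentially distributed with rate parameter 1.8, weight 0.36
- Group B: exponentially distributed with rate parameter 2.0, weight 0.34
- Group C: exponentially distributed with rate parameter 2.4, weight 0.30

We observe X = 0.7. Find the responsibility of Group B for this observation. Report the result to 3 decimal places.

By Bayes' theorem, P(k | x) = P(Z=k) f_k(x) / Σ_j P(Z=j) f_j(x).
Evaluate each component's likelihood at the observed value:
  p_A = 0.510577
  p_B = 0.493194
  p_C = 0.447298
Unnormalised posteriors:
  P(Z=A)·p_A = 0.36 × 0.510577 = 0.183808
  P(Z=B)·p_B = 0.34 × 0.493194 = 0.167686
  P(Z=C)·p_C = 0.30 × 0.447298 = 0.134189
Evidence: 0.183808 + 0.167686 + 0.134189 = 0.485683
So the posterior for Group B is 0.167686 / 0.485683 ≈ 0.345.

0.345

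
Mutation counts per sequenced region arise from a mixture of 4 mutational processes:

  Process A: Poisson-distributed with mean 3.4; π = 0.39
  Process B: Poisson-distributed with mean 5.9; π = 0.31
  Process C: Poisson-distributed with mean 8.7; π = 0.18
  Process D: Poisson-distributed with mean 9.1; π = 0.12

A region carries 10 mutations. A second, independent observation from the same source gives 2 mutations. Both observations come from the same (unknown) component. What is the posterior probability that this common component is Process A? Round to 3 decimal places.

By Bayes' theorem, P(k | x) = P(Z=k) f_k(x) / Σ_j P(Z=j) f_j(x).
Since both observations come from the same component, the likelihood for component k is f_k(x₁)·f_k(x₂).
  p_A = [0.00189856] × [0.192898] = 0.000366228
  p_B = [0.0385851] × [0.04768] = 0.00183974
  p_C = [0.114043] × [0.00630444] = 0.000718975
  p_D = [0.119832] × [0.00462352] = 0.000554044
Unnormalised posteriors:
  P(Z=A)·p_A = 0.39 × 0.000366228 = 0.000142829
  P(Z=B)·p_B = 0.31 × 0.00183974 = 0.000570319
  P(Z=C)·p_C = 0.18 × 0.000718975 = 0.000129416
  P(Z=D)·p_D = 0.12 × 0.000554044 = 6.64853e-05
Sum: 0.000142829 + 0.000570319 + 0.000129416 + 6.64853e-05 = 0.000909049
Responsibility of Process A: 0.000142829 / 0.000909049 ≈ 0.157

0.157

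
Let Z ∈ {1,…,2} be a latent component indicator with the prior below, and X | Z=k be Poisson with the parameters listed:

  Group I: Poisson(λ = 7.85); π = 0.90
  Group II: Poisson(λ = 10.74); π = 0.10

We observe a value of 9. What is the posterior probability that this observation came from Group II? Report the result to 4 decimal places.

0.0940

By Bayes' theorem, P(k | x) = w_k f_k(x) / Σ_j w_j f_j(x).
Component likelihoods at x = 9:
  p_I = 0.121577
  p_II = 0.113489
Unnormalised posteriors:
  w_I·p_I = 0.90 × 0.121577 = 0.109419
  w_II·p_II = 0.10 × 0.113489 = 0.0113489
Sum: 0.109419 + 0.0113489 = 0.120768
So the posterior for Group II is 0.0113489 / 0.120768 ≈ 0.0940.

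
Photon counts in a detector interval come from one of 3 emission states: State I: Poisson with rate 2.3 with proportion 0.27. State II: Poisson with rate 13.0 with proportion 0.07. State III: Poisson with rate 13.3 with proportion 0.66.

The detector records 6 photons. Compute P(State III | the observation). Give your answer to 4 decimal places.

0.5618

Apply Bayes' rule: the posterior for each component is proportional to its prior times its likelihood at x.
Evaluate each component's likelihood at the observed value:
  f_I = e^(−2.3)·2.3^6/6! = 0.0206138
  f_II = e^(−13.0)·13.0^6/6! = 0.015153
  f_III = e^(−13.3)·13.3^6/6! = 0.0128724
Unnormalised posteriors:
  P(Z=I)·f_I = 0.27 × 0.0206138 = 0.00556572
  P(Z=II)·f_II = 0.07 × 0.015153 = 0.00106071
  P(Z=III)·f_III = 0.66 × 0.0128724 = 0.00849581
Evidence: 0.00556572 + 0.00106071 + 0.00849581 = 0.0151222
So the posterior for State III is 0.00849581 / 0.0151222 ≈ 0.5618.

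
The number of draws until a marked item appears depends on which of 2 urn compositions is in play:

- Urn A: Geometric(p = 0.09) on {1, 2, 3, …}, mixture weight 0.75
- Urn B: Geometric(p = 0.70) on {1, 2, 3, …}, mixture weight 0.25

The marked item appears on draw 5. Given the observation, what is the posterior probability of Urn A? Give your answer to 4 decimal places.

0.9703

Posterior ∝ prior × likelihood, so P(k | x) ∝ π_k f_k(x); normalise over all components.
Component likelihoods at x = 5:
  f_A = 0.0617175
  f_B = 0.00567
Multiply by the mixture weights:
  π_A·f_A = 0.75 × 0.0617175 = 0.0462881
  π_B·f_B = 0.25 × 0.00567 = 0.0014175
Evidence: 0.0462881 + 0.0014175 = 0.0477056
Responsibility of Urn A: 0.0462881 / 0.0477056 ≈ 0.9703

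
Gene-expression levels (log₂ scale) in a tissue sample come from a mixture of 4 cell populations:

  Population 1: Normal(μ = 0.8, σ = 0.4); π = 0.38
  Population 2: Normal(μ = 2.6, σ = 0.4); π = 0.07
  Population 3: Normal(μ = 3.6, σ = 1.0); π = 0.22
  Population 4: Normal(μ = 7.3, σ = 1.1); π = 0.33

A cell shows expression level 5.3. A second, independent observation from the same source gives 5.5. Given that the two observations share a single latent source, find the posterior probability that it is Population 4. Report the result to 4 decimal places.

0.6161

By Bayes' theorem, P(k | x) = w_k f_k(x) / Σ_j w_j f_j(x).
Since both observations come from the same component, the likelihood for component k is f_k(x₁)·f_k(x₂).
  L_1 = [3.2821e-28] × [1.04462e-30] = 3.42856e-58
  L_2 = [1.27373e-10] × [3.84634e-12] = 4.89922e-22
  L_3 = [0.0940491] × [0.0656158] = 0.00617111
  L_4 = [0.0694505] × [0.0950748] = 0.00660299
Unnormalised posteriors:
  w_1·L_1 = 0.38 × 3.42856e-58 = 1.30285e-58
  w_2·L_2 = 0.07 × 4.89922e-22 = 3.42946e-23
  w_3·L_3 = 0.22 × 0.00617111 = 0.00135764
  w_4·L_4 = 0.33 × 0.00660299 = 0.00217899
Normaliser: 1.30285e-58 + 3.42946e-23 + 0.00135764 + 0.00217899 = 0.00353663
P(Population 4 | x₁, x₂) ≈ 0.6161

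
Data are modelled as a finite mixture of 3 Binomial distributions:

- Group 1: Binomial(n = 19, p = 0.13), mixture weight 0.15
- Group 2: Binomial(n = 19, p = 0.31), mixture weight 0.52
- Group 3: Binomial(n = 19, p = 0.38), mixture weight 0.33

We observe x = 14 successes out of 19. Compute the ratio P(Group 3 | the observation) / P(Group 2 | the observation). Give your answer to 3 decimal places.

Since P(k|x) ∝ π_k f_k(x), the posterior odds are π_i f_i(x) / (π_j f_j(x)).
Evaluate each component's likelihood at the observed value:
  f_1 = C(19,14)·0.13^14·0.87^5 = 11628·3.93738e-13·0.498421 = 2.28196e-09
  f_2 = C(19,14)·0.31^14·0.69^5 = 11628·7.56944e-08·0.156403 = 0.000137662
  f_3 = C(19,14)·0.38^14·0.62^5 = 11628·1.30909e-06·0.0916133 = 0.00139455
Posterior odds = (π_3·f_3) / (π_2·f_2) = (0.33·0.00139455) / (0.52·0.000137662) = 0.000460201 / 7.15843e-05 ≈ 6.429

6.429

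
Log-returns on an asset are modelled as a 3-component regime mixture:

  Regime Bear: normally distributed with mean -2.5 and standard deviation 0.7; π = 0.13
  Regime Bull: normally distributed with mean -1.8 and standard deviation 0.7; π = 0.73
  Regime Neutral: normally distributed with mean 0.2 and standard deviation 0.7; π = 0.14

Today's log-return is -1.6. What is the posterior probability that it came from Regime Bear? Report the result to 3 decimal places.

0.075

Posterior ∝ prior × likelihood, so P(k | x) ∝ π_k f_k(x); normalise over all components.
Evaluate each component's likelihood at the observed value:
  p_Bear = (1/(0.7·√(2π)))·exp(−(-1.6−-2.5)²/(2·0.7²)) = 0.569918·exp(-0.82653) = 0.249376
  p_Bull = (1/(0.7·√(2π)))·exp(−(-1.6−-1.8)²/(2·0.7²)) = 0.569918·exp(-0.04082) = 0.547124
  p_Neutral = (1/(0.7·√(2π)))·exp(−(-1.6−0.2)²/(2·0.7²)) = 0.569918·exp(-3.30612) = 0.0208921
Unnormalised posteriors:
  π_Bear·p_Bear = 0.13 × 0.249376 = 0.0324189
  π_Bull·p_Bull = 0.73 × 0.547124 = 0.3994
  π_Neutral·p_Neutral = 0.14 × 0.0208921 = 0.00292489
Evidence: 0.0324189 + 0.3994 + 0.00292489 = 0.434744
P(Regime Bear | data) = 0.0324189 / 0.434744 ≈ 0.075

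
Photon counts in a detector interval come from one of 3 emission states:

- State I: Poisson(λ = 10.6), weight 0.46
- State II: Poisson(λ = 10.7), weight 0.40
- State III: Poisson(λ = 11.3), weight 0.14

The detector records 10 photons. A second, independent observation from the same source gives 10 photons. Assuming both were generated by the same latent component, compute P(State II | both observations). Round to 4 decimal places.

0.4035

The responsibility of component k is π_k f_k(x) divided by Σ_j π_j f_j(x).
Since both observations come from the same component, the likelihood for component k is f_k(x₁)·f_k(x₂).
  L_I = [e^(−10.6)·10.6^10/10! = 0.122963] × [0.122963] = 0.0151199
  L_II = [e^(−10.7)·10.7^10/10! = 0.122215] × [0.122215] = 0.0149365
  L_III = [e^(−11.3)·11.3^10/10! = 0.115743] × [0.115743] = 0.0133964
Prior × likelihood for each component:
  π_I·L_I = 0.46 × 0.0151199 = 0.00695514
  π_II·L_II = 0.40 × 0.0149365 = 0.00597458
  π_III·L_III = 0.14 × 0.0133964 = 0.00187549
Evidence: 0.00695514 + 0.00597458 + 0.00187549 = 0.0148052
P(State II | x₁,x₂) ≈ 0.4035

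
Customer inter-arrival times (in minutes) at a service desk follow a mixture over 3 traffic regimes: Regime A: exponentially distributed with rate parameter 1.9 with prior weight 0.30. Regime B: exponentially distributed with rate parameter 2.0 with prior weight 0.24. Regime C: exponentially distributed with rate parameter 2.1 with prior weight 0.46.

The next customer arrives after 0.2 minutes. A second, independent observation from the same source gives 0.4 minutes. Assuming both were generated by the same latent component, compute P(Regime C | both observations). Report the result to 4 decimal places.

Apply Bayes' rule: the posterior for each component is proportional to its prior times its likelihood at x.
Since both observations come from the same component, the likelihood for component k is f_k(x₁)·f_k(x₂).
  f_A = [1.29934] × [0.888566] = 1.15455
  f_B = [1.34064] × [0.898658] = 1.20478
  f_C = [1.3798] × [0.906592] = 1.25091
Weight by the priors:
  π_A·f_A = 0.30 × 1.15455 = 0.346364
  π_B·f_B = 0.24 × 1.20478 = 0.289146
  π_C·f_C = 0.46 × 1.25091 = 0.575421
Evidence: 0.346364 + 0.289146 + 0.575421 = 1.21093
P(Regime C | data) = 0.575421 / 1.21093 ≈ 0.4752

0.4752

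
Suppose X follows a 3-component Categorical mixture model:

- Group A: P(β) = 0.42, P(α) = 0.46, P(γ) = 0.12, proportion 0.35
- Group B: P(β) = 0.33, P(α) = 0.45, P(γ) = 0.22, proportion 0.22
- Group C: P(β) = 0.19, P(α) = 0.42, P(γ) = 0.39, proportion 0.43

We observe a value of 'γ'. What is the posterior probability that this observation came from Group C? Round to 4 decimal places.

Posterior ∝ prior × likelihood, so P(k | x) ∝ π_k f_k(x); normalise over all components.
Component likelihoods at x = 'γ':
  f_A = 0.12
  f_B = 0.22
  f_C = 0.39
Unnormalised posteriors:
  π_A·f_A = 0.35 × 0.12 = 0.042
  π_B·f_B = 0.22 × 0.22 = 0.0484
  π_C·f_C = 0.43 × 0.39 = 0.1677
Marginal: 0.042 + 0.0484 + 0.1677 = 0.2581
So the posterior for Group C is 0.1677 / 0.2581 ≈ 0.6497.

0.6497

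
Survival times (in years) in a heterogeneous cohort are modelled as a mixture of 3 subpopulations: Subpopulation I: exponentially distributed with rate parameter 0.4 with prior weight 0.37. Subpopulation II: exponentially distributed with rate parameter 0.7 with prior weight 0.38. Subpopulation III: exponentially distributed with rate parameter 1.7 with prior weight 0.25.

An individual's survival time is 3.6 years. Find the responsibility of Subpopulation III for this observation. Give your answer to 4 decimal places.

Apply Bayes' rule: the posterior for each component is proportional to its prior times its likelihood at x.
Component likelihoods at x = 3.6 years:
  p_I = 0.4·e^(−0.4·3.6) = 0.4·e^(−1.4400) = 0.0947711
  p_II = 0.7·e^(−0.7·3.6) = 0.7·e^(−2.5200) = 0.0563217
  p_III = 1.7·e^(−1.7·3.6) = 1.7·e^(−6.1200) = 0.00373738
Multiply by the mixture weights:
  P(Z=I)·p_I = 0.37 × 0.0947711 = 0.0350653
  P(Z=II)·p_II = 0.38 × 0.0563217 = 0.0214023
  P(Z=III)·p_III = 0.25 × 0.00373738 = 0.000934344
Evidence: 0.0350653 + 0.0214023 + 0.000934344 = 0.0574019
P(Subpopulation III | the observation) = 0.000934344 / 0.0574019 ≈ 0.0163

0.0163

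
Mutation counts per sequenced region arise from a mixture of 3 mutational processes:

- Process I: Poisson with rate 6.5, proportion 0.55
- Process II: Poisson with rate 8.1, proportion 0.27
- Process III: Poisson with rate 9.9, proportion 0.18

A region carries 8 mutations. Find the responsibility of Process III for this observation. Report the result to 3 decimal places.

Posterior ∝ prior × likelihood, so P(k | x) ∝ w_k f_k(x); normalise over all components.
Component likelihoods at x = 8 mutations:
  f_I = e^(−6.5)·6.5^8/8! = 0.118815
  f_II = e^(−8.1)·8.1^8/8! = 0.1395
  f_III = e^(−9.9)·9.9^8/8! = 0.114827
Unnormalised posteriors:
  w_I·f_I = 0.55 × 0.118815 = 0.0653484
  w_II·f_II = 0.27 × 0.1395 = 0.037665
  w_III·f_III = 0.18 × 0.114827 = 0.0206689
Evidence: 0.0653484 + 0.037665 + 0.0206689 = 0.123682
P(Process III | data) ≈ 0.167

0.167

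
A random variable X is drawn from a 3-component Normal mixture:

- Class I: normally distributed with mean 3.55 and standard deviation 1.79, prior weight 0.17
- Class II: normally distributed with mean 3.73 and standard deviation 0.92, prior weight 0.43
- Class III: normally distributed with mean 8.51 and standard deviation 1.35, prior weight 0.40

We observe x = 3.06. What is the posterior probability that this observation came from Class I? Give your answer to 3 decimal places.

0.203

Apply Bayes' rule: the posterior for each component is proportional to its prior times its likelihood at x.
Normal densities:
  L_I = (1/(1.79·√(2π)))·exp(−(3.06−3.55)²/(2·1.79²)) = 0.222873·exp(-0.03747) = 0.214677
  L_II = (1/(0.92·√(2π)))·exp(−(3.06−3.73)²/(2·0.92²)) = 0.433633·exp(-0.26518) = 0.332625
  L_III = (1/(1.35·√(2π)))·exp(−(3.06−8.51)²/(2·1.35²)) = 0.295513·exp(-8.14883) = 8.54245e-05
Weight by the priors:
  π_I·L_I = 0.17 × 0.214677 = 0.0364951
  π_II·L_II = 0.43 × 0.332625 = 0.143029
  π_III·L_III = 0.40 × 8.54245e-05 = 3.41698e-05
Evidence: 0.0364951 + 0.143029 + 3.41698e-05 = 0.179558
So the posterior for Class I is 0.0364951 / 0.179558 ≈ 0.203.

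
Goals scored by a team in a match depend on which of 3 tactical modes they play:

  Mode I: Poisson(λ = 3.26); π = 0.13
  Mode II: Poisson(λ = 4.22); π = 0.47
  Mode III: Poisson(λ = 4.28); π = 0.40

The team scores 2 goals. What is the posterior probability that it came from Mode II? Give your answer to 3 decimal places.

Apply Bayes' rule: the posterior for each component is proportional to its prior times its likelihood at x.
Evaluate each component's likelihood at the observed value:
  p_I = e^(−3.26)·3.26^2/2! = 0.203988
  p_II = e^(−4.22)·4.22^2/2! = 0.13088
  p_III = e^(−4.28)·4.28^2/2! = 0.126788
Multiply by the mixture weights:
  w_I·p_I = 0.13 × 0.203988 = 0.0265185
  w_II·p_II = 0.47 × 0.13088 = 0.0615134
  w_III·p_III = 0.40 × 0.126788 = 0.0507151
Sum: 0.0265185 + 0.0615134 + 0.0507151 = 0.138747
Responsibility of Mode II: 0.0615134 / 0.138747 ≈ 0.443

0.443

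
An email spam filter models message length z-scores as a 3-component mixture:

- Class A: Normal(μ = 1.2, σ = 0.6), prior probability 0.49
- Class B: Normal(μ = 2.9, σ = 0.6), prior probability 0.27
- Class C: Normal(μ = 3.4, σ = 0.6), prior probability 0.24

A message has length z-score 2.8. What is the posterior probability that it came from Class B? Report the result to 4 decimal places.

The responsibility of component k is π_k f_k(x) divided by Σ_j π_j f_j(x).
Evaluate each component's likelihood at the observed value:
  L_A = (1/(0.6·√(2π)))·exp(−(2.8−1.2)²/(2·0.6²)) = 0.664904·exp(-3.55556) = 0.0189933
  L_B = (1/(0.6·√(2π)))·exp(−(2.8−2.9)²/(2·0.6²)) = 0.664904·exp(-0.01389) = 0.655733
  L_C = (1/(0.6·√(2π)))·exp(−(2.8−3.4)²/(2·0.6²)) = 0.664904·exp(-0.50000) = 0.403285
Multiply by the mixture weights:
  π_A·L_A = 0.49 × 0.0189933 = 0.00930672
  π_B·L_B = 0.27 × 0.655733 = 0.177048
  π_C·L_C = 0.24 × 0.403285 = 0.0967883
Denominator: 0.00930672 + 0.177048 + 0.0967883 = 0.283143
P(Class B | x) = 0.177048 / 0.283143 ≈ 0.6253

0.6253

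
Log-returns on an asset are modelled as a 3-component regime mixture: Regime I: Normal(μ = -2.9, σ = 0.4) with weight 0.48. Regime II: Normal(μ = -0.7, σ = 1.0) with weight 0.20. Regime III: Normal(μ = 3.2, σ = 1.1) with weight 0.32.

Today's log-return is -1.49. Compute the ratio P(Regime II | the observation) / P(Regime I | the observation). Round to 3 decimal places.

Since P(k|x) ∝ π_k f_k(x), the posterior odds are π_i f_i(x) / (π_j f_j(x)).
Evaluate each component's likelihood at the observed value:
  L_I = 0.0019983
  L_II = 0.292004
  L_III = 4.09341e-05
Posterior odds = (π_II·L_II) / (π_I·L_I) = (0.20·0.292004) / (0.48·0.0019983) = 0.0584008 / 0.000959182 ≈ 60.886

60.886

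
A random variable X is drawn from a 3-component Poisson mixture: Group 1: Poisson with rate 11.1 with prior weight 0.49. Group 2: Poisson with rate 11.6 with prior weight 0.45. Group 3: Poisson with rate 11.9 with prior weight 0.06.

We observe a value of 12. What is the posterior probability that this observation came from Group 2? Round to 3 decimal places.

Apply Bayes' rule: the posterior for each component is proportional to its prior times its likelihood at x.
Evaluate each component's likelihood at the observed value:
  f_1 = e^(−11.1)·11.1^12/12! = 0.110375
  f_2 = e^(−11.6)·11.6^12/12! = 0.113591
  f_3 = e^(−11.9)·11.9^12/12! = 0.11432
Weight by the priors:
  π_1·f_1 = 0.49 × 0.110375 = 0.0540837
  π_2·f_2 = 0.45 × 0.113591 = 0.0511158
  π_3·f_3 = 0.06 × 0.11432 = 0.0068592
Sum: 0.0540837 + 0.0511158 + 0.0068592 = 0.112059
Responsibility of Group 2: 0.0511158 / 0.112059 ≈ 0.456

0.456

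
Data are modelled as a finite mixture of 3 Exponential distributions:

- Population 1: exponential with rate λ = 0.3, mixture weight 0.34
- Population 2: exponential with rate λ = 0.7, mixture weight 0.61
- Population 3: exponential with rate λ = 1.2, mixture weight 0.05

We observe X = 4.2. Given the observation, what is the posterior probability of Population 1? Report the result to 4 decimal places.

Posterior ∝ prior × likelihood, so P(k | x) ∝ w_k f_k(x); normalise over all components.
Component likelihoods at x = 4.2:
  p_1 = 0.0850962
  p_2 = 0.037006
  p_3 = 0.0077685
Weight by the priors:
  w_1·p_1 = 0.34 × 0.0850962 = 0.0289327
  w_2·p_2 = 0.61 × 0.037006 = 0.0225737
  w_3·p_3 = 0.05 × 0.0077685 = 0.000388425
Denominator: 0.0289327 + 0.0225737 + 0.000388425 = 0.0518948
P(Population 1 | the observation) ≈ 0.5575

0.5575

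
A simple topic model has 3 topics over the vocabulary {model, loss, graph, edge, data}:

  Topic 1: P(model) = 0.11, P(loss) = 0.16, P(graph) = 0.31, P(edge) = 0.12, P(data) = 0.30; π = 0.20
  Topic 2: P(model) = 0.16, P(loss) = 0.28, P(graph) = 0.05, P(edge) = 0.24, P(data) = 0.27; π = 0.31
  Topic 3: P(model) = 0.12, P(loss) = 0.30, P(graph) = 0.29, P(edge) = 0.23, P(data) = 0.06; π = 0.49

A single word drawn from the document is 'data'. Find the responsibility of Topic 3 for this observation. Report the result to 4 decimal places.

Apply Bayes' rule: the posterior for each component is proportional to its prior times its likelihood at x.
Evaluate each component's likelihood at the observed value:
  p_1 = P(data | comp) = 0.30
  p_2 = P(data | comp) = 0.27
  p_3 = P(data | comp) = 0.06
Prior × likelihood for each component:
  w_1·p_1 = 0.20 × 0.3 = 0.06
  w_2·p_2 = 0.31 × 0.27 = 0.0837
  w_3·p_3 = 0.49 × 0.06 = 0.0294
Marginal: 0.06 + 0.0837 + 0.0294 = 0.1731
Responsibility of Topic 3: 0.0294 / 0.1731 ≈ 0.1698

0.1698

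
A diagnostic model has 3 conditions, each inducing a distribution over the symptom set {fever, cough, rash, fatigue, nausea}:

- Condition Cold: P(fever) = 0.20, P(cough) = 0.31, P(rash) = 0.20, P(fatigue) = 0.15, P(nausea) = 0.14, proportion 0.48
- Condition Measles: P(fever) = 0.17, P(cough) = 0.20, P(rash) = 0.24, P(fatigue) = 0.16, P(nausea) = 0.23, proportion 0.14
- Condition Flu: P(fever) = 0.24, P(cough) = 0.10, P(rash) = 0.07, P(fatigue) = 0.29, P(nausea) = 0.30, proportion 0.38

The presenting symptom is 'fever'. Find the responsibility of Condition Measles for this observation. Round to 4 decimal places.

0.1128

Posterior ∝ prior × likelihood, so P(k | x) ∝ π_k f_k(x); normalise over all components.
Component likelihoods at x = 'fever':
  f_Cold = P(fever | comp) = 0.20
  f_Measles = P(fever | comp) = 0.17
  f_Flu = P(fever | comp) = 0.24
Prior × likelihood for each component:
  π_Cold·f_Cold = 0.48 × 0.2 = 0.096
  π_Measles·f_Measles = 0.14 × 0.17 = 0.0238
  π_Flu·f_Flu = 0.38 × 0.24 = 0.0912
Evidence: 0.096 + 0.0238 + 0.0912 = 0.211
So the posterior for Condition Measles is 0.0238 / 0.211 ≈ 0.1128.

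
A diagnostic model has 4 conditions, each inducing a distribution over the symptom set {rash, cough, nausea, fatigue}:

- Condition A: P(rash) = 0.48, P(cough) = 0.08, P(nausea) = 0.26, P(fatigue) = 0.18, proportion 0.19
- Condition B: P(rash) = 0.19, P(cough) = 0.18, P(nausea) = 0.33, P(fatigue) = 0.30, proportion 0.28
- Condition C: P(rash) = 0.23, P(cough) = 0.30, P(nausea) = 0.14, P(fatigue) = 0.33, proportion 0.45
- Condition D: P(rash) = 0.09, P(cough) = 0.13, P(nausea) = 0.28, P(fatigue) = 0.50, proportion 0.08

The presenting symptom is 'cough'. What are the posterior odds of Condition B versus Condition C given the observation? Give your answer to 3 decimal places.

0.373

Since P(k|x) ∝ π_k f_k(x), the posterior odds are π_i f_i(x) / (π_j f_j(x)).
Evaluate each component's likelihood at the observed value:
  L_A = P(cough | comp) = 0.08
  L_B = P(cough | comp) = 0.18
  L_C = P(cough | comp) = 0.30
  L_D = P(cough | comp) = 0.13
0.0504 / 0.135 ≈ 0.373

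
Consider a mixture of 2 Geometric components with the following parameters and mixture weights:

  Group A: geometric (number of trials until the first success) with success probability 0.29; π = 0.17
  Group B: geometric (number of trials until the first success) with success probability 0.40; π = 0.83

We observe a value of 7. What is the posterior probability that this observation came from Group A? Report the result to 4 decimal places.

0.2896

The responsibility of component k is π_k f_k(x) divided by Σ_j π_j f_j(x).
Evaluate each component's likelihood at the observed value:
  f_A = 0.29·(1−0.29)^6 = 0.29·0.1281 = 0.0371491
  f_B = 0.40·(1−0.40)^6 = 0.40·0.046656 = 0.0186624
Unnormalised posteriors:
  π_A·f_A = 0.17 × 0.0371491 = 0.00631534
  π_B·f_B = 0.83 × 0.0186624 = 0.0154898
Denominator: 0.00631534 + 0.0154898 = 0.0218051
So the posterior for Group A is 0.00631534 / 0.0218051 ≈ 0.2896.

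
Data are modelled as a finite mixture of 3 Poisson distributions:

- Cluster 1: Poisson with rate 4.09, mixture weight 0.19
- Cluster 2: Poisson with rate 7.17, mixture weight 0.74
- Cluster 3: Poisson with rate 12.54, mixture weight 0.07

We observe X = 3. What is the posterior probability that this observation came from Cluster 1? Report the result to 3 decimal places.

By Bayes' theorem, P(k | x) = P(Z=k) f_k(x) / Σ_j P(Z=j) f_j(x).
Evaluate each component's likelihood at the observed value:
  L_1 = 0.190877
  L_2 = 0.0472623
  L_3 = 0.00117676
Prior × likelihood for each component:
  P(Z=1)·L_1 = 0.19 × 0.190877 = 0.0362667
  P(Z=2)·L_2 = 0.74 × 0.0472623 = 0.0349741
  P(Z=3)·L_3 = 0.07 × 0.00117676 = 8.23733e-05
Evidence: 0.0362667 + 0.0349741 + 8.23733e-05 = 0.0713232
Responsibility of Cluster 1: 0.0362667 / 0.0713232 ≈ 0.508

0.508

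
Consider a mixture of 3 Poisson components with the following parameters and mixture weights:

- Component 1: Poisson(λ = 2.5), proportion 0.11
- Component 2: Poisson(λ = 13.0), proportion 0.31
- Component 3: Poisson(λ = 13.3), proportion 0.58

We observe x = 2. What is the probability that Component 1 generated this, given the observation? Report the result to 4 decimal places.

P(component k | x) = w_k·f_k(x) / marginal(x), where marginal(x) = Σ_j w_j·f_j(x).
Component likelihoods at x = 2:
  f_1 = 0.256516
  f_2 = 0.000190998
  f_3 = 0.000148101
Unnormalised posteriors:
  w_1·f_1 = 0.11 × 0.256516 = 0.0282167
  w_2·f_2 = 0.31 × 0.000190998 = 5.92093e-05
  w_3·f_3 = 0.58 × 0.000148101 = 8.58983e-05
Denominator: 0.0282167 + 5.92093e-05 + 8.58983e-05 = 0.0283618
So the posterior for Component 1 is 0.0282167 / 0.0283618 ≈ 0.9949.

0.9949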